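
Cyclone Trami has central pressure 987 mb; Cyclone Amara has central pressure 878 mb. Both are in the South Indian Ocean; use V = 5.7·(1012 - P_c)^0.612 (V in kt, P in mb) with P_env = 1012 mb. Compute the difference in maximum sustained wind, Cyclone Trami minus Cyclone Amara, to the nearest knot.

Cyclone Trami: ΔP = 25; V ≈ 5.7 × 25^0.612 ≈ 40.87 kt.
Cyclone Amara: ΔP = 134; V ≈ 5.7 × 134^0.612 ≈ 114.20 kt.
Difference ≈ 40.87 − 114.20 = -73.33 → -73 kt.

-73 kt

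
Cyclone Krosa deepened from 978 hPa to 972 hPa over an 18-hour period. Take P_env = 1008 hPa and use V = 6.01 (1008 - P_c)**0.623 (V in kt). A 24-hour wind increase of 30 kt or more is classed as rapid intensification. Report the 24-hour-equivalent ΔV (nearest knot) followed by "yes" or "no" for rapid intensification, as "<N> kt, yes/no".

8 kt, no

V₁: ΔP = 30, V ≈ 6.01 × 30^0.623 ≈ 50.02 kt.
V₂: ΔP = 36, V ≈ 6.01 × 36^0.623 ≈ 56.03 kt.
ΔV over 18 h = 6.01 kt → 24 h equivalent = 6.01 × 24/18 ≈ 8.01 kt.
8 kt < 30 kt ⇒ not rapid intensification.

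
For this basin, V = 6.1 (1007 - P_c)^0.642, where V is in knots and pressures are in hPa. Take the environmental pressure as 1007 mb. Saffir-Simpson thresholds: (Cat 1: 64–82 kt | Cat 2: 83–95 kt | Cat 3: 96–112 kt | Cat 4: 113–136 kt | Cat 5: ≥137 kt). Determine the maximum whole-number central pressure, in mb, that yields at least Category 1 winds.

968 mb

Category 1 begins at V = 64 kt.
Required ΔP = (64/6.1)^(1/0.642) = 10.492^1.558 ≈ 38.91 mb.
P_c ≤ 1007 − 38.91 = 968.09, so the highest integer P_c is 968 mb.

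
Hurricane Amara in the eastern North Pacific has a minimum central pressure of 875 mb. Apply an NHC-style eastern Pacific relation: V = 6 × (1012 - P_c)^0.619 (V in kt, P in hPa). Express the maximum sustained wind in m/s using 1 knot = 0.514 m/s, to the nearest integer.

65 m/s

ΔP = 1012 − 875 = 137 mb.
V ≈ 6 × 137^0.619 = 6 × 21.020 ≈ 126.119 kt.
126.119 × 0.514 ≈ 64.83 m/s → 65 m/s.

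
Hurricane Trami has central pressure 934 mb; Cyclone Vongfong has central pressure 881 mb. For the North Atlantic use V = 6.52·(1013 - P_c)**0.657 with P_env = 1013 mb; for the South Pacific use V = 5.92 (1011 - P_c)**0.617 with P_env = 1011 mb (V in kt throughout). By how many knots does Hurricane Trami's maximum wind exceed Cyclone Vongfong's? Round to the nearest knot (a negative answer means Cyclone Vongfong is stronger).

Hurricane Trami: ΔP = 79; V ≈ 6.52 × 79^0.657 ≈ 115.08 kt.
Cyclone Vongfong: ΔP = 130; V ≈ 5.92 × 130^0.617 ≈ 119.30 kt.
Difference ≈ 115.08 − 119.30 = -4.22 → -4 kt.

-4 kt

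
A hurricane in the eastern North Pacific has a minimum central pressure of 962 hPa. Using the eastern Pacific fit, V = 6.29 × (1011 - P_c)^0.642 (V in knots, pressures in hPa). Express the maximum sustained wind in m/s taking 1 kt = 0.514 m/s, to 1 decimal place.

39.3 m/s

ΔP = 1011 − 962 = 49 hPa.
V ≈ 6.29 × 49^0.642 = 6.29 × 12.165 ≈ 76.517 kt.
76.517 × 0.514 ≈ 39.33 m/s → 39.3 m/s.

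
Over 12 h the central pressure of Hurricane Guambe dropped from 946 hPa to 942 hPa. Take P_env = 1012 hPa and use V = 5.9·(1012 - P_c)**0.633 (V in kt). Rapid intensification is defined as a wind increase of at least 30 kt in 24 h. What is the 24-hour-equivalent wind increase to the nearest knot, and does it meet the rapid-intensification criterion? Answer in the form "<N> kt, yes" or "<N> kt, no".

V₁: ΔP = 66, V ≈ 5.9 × 66^0.633 ≈ 83.68 kt.
V₂: ΔP = 70, V ≈ 5.9 × 70^0.633 ≈ 86.86 kt.
ΔV over 12 h = 3.18 kt → 24 h equivalent = 3.18 × 24/12 ≈ 6.36 kt.
6 kt < 30 kt ⇒ not rapid intensification.

6 kt, no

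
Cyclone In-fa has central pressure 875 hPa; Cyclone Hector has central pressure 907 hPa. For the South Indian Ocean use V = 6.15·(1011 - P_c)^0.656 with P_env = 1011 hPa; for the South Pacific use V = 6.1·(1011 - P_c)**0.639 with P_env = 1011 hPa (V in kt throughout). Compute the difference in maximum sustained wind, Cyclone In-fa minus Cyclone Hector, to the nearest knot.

36 kt

Cyclone In-fa: ΔP = 136; V ≈ 6.15 × 136^0.656 ≈ 154.34 kt.
Cyclone Hector: ΔP = 104; V ≈ 6.1 × 104^0.639 ≈ 118.64 kt.
Difference ≈ 154.34 − 118.64 = 35.70 → 36 kt.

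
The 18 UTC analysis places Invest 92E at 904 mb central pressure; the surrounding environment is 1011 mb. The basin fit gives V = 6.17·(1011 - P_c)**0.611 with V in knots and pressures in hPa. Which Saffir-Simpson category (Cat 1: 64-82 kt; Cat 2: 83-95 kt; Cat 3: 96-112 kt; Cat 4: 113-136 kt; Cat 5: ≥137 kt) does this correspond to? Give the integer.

3

ΔP = 1011 − 904 = 107 mb.
V ≈ 6.17 × 107^0.611 = 6.17 × 17.38 ≈ 107 kt.
107 kt falls in the Category 3 band.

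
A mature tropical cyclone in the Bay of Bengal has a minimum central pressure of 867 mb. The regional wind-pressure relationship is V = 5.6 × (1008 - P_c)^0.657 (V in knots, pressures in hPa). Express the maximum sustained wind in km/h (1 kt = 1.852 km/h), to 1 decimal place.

ΔP = 1008 − 867 = 141 mb.
V ≈ 5.6 × 141^0.657 = 5.6 × 25.825 ≈ 144.619 kt.
144.619 × 1.852 ≈ 267.83 km/h → 267.8 km/h.

267.8 km/h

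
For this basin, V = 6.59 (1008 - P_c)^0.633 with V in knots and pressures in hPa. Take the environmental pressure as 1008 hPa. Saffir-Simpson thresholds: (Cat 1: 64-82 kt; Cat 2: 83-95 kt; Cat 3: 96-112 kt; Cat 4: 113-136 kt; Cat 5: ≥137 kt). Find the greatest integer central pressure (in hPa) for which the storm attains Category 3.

Category 3 begins at V = 96 kt.
Required ΔP = (96/6.59)^(1/0.633) = 14.568^1.580 ≈ 68.85 hPa.
P_c ≤ 1008 − 68.85 = 939.15, so the highest integer P_c is 939 hPa.

939 hPa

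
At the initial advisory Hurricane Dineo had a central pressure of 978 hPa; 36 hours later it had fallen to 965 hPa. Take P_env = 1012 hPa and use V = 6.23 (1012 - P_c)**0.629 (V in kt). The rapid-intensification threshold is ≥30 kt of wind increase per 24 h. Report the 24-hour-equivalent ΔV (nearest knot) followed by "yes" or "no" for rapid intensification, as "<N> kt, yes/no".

9 kt, no

V₁: ΔP = 34, V ≈ 6.23 × 34^0.629 ≈ 57.25 kt.
V₂: ΔP = 47, V ≈ 6.23 × 47^0.629 ≈ 70.18 kt.
ΔV over 36 h = 12.93 kt → 24 h equivalent = 12.93 × 24/36 ≈ 8.62 kt.
9 kt < 30 kt ⇒ not rapid intensification.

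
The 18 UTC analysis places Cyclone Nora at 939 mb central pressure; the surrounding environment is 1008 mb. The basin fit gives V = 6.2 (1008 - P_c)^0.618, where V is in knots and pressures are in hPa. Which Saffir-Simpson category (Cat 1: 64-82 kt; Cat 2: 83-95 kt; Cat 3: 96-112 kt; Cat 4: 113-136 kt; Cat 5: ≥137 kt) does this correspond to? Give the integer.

2

ΔP = 1008 − 939 = 69 mb.
V ≈ 6.2 × 69^0.618 = 6.2 × 13.69 ≈ 85 kt.
85 kt falls in the Category 2 band.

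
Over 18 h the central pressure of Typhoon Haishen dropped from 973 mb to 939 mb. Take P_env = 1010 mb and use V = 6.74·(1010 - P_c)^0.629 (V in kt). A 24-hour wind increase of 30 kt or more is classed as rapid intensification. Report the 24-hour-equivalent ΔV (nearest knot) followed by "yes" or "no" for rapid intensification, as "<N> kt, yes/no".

44 kt, yes

V₁: ΔP = 37, V ≈ 6.74 × 37^0.629 ≈ 65.32 kt.
V₂: ΔP = 71, V ≈ 6.74 × 71^0.629 ≈ 98.42 kt.
ΔV over 18 h = 33.10 kt → 24 h equivalent = 33.10 × 24/18 ≈ 44.13 kt.
44 kt ≥ 30 kt ⇒ rapid intensification.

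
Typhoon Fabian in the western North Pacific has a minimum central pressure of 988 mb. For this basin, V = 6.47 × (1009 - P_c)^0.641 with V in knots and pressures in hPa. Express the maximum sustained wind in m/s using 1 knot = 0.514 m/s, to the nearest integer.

ΔP = 1009 − 988 = 21 mb.
V ≈ 6.47 × 21^0.641 = 6.47 × 7.040 ≈ 45.546 kt.
45.546 × 0.514 ≈ 23.41 m/s → 23 m/s.

23 m/s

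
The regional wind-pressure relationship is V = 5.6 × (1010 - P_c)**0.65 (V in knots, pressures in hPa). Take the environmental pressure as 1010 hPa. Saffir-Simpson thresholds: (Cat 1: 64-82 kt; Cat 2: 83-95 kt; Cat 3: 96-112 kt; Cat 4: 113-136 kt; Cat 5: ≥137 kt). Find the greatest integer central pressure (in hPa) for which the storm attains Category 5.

Category 5 begins at V = 137 kt.
Required ΔP = (137/5.6)^(1/0.65) = 24.464^1.538 ≈ 136.84 hPa.
P_c ≤ 1010 − 136.84 = 873.16, so the highest integer P_c is 873 hPa.

873 hPa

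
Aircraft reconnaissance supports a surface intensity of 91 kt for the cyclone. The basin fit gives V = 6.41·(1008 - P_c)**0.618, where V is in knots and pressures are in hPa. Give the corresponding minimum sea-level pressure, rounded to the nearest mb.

ΔP = (V / 6.41)^(1/0.618) = (91/6.41)^1.618.
91/6.41 = 14.197; 14.197^1.618 ≈ 73.18 mb.
P_c = 1008 − 73.18 = 934.82 ≈ 935 mb.

935 mb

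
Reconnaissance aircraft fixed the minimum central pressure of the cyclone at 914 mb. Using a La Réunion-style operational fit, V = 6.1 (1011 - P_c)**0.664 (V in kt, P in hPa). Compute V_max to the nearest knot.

ΔP = 1011 − 914 = 97 mb.
97^0.664 ≈ 20.855.
V ≈ 6.1 × 20.855 ≈ 127.2 kt.

127 kt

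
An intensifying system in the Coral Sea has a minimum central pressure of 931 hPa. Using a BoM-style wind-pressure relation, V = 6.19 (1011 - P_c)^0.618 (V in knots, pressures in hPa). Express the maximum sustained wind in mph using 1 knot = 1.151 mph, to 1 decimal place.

ΔP = 1011 − 931 = 80 hPa.
V ≈ 6.19 × 80^0.618 = 6.19 × 15.001 ≈ 92.854 kt.
92.854 × 1.151 ≈ 106.87 mph → 106.9 mph.

106.9 mph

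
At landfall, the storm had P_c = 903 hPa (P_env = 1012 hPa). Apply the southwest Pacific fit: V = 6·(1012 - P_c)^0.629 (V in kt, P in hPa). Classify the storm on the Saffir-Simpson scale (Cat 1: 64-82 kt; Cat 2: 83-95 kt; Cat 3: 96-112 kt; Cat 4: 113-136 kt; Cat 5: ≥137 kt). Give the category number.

ΔP = 1012 − 903 = 109 hPa.
V ≈ 6 × 109^0.629 = 6 × 19.12 ≈ 115 kt.
115 kt falls in the Category 4 band.

4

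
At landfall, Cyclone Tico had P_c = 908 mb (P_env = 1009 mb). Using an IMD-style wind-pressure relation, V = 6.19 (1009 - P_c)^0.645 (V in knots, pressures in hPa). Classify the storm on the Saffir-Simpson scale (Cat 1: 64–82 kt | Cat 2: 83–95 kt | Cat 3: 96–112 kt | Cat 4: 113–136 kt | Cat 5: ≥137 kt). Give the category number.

ΔP = 1009 − 908 = 101 mb.
V ≈ 6.19 × 101^0.645 = 6.19 × 19.62 ≈ 121 kt.
121 kt falls in the Category 4 band.

4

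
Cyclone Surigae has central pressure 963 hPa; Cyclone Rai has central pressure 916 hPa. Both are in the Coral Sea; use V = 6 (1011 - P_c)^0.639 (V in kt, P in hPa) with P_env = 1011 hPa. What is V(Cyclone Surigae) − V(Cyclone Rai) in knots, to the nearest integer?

Cyclone Surigae: ΔP = 48; V ≈ 6 × 48^0.639 ≈ 71.20 kt.
Cyclone Rai: ΔP = 95; V ≈ 6 × 95^0.639 ≈ 110.13 kt.
Difference ≈ 71.20 − 110.13 = -38.93 → -39 kt.

-39 kt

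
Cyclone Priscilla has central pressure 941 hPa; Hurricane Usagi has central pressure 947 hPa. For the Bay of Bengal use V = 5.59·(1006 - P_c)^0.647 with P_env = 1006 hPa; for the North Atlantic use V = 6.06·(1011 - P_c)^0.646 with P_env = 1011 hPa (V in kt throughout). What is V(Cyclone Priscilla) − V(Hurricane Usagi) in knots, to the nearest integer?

Cyclone Priscilla: ΔP = 65; V ≈ 5.59 × 65^0.647 ≈ 83.25 kt.
Hurricane Usagi: ΔP = 64; V ≈ 6.06 × 64^0.646 ≈ 88.97 kt.
Difference ≈ 83.25 − 88.97 = -5.72 → -6 kt.

-6 kt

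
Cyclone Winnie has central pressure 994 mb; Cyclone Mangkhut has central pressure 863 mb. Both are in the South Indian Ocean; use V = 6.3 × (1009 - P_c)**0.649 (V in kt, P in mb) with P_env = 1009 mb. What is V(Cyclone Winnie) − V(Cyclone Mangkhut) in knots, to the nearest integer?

Cyclone Winnie: ΔP = 15; V ≈ 6.3 × 15^0.649 ≈ 36.53 kt.
Cyclone Mangkhut: ΔP = 146; V ≈ 6.3 × 146^0.649 ≈ 159.96 kt.
Difference ≈ 36.53 − 159.96 = -123.43 → -123 kt.

-123 kt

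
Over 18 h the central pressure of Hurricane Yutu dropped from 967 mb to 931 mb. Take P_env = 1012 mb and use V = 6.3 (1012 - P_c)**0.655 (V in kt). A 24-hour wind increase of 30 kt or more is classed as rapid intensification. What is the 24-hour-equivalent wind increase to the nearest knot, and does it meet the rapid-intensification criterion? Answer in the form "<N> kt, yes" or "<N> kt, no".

V₁: ΔP = 45, V ≈ 6.3 × 45^0.655 ≈ 76.24 kt.
V₂: ΔP = 81, V ≈ 6.3 × 81^0.655 ≈ 112.05 kt.
ΔV over 18 h = 35.81 kt → 24 h equivalent = 35.81 × 24/18 ≈ 47.75 kt.
48 kt ≥ 30 kt ⇒ rapid intensification.

48 kt, yes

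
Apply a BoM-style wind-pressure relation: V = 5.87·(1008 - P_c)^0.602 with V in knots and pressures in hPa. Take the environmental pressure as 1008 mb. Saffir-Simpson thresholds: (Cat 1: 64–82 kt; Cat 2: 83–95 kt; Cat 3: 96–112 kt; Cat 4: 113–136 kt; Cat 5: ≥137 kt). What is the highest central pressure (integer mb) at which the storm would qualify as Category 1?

Category 1 begins at V = 64 kt.
Required ΔP = (64/5.87)^(1/0.602) = 10.903^1.661 ≈ 52.90 mb.
P_c ≤ 1008 − 52.90 = 955.10, so the highest integer P_c is 955 mb.

955 mb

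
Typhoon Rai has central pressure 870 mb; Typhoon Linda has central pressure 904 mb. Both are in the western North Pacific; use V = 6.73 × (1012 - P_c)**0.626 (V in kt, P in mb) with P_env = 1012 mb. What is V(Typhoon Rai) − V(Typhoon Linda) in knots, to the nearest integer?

24 kt

Typhoon Rai: ΔP = 142; V ≈ 6.73 × 142^0.626 ≈ 149.74 kt.
Typhoon Linda: ΔP = 108; V ≈ 6.73 × 108^0.626 ≈ 126.16 kt.
Difference ≈ 149.74 − 126.16 = 23.58 → 24 kt.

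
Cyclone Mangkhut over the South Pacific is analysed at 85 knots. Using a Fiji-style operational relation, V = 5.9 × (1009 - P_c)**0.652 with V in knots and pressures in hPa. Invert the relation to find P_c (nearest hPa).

949 hPa

ΔP = (V / 5.9)^(1/0.652) = (85/5.9)^1.534.
85/5.9 = 14.407; 14.407^1.534 ≈ 59.83 hPa.
P_c = 1009 − 59.83 = 949.17 ≈ 949 hPa.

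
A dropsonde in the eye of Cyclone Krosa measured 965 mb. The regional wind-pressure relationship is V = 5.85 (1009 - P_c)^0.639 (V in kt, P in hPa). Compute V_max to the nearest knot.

ΔP = 1009 − 965 = 44 mb.
44^0.639 ≈ 11.224.
V ≈ 5.85 × 11.224 ≈ 65.7 kt.

66 kt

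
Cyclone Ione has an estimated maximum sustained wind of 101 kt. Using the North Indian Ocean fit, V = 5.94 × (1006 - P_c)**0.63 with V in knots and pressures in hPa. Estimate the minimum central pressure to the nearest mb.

ΔP = (V / 5.94)^(1/0.63) = (101/5.94)^1.587.
101/5.94 = 17.003; 17.003^1.587 ≈ 89.79 mb.
P_c = 1006 − 89.79 = 916.21 ≈ 916 mb.

916 mb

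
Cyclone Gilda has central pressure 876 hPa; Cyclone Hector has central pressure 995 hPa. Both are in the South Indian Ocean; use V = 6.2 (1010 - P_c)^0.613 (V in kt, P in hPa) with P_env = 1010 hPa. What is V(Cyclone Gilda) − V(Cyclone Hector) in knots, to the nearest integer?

Cyclone Gilda: ΔP = 134; V ≈ 6.2 × 134^0.613 ≈ 124.83 kt.
Cyclone Hector: ΔP = 15; V ≈ 6.2 × 15^0.613 ≈ 32.61 kt.
Difference ≈ 124.83 − 32.61 = 92.22 → 92 kt.

92 kt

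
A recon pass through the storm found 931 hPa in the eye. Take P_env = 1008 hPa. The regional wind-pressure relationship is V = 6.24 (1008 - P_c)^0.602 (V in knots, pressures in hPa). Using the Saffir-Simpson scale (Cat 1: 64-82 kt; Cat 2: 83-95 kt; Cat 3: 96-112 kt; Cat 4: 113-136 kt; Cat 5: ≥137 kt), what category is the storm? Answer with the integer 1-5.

ΔP = 1008 − 931 = 77 hPa.
V ≈ 6.24 × 77^0.602 = 6.24 × 13.67 ≈ 85 kt.
85 kt falls in the Category 2 band.

2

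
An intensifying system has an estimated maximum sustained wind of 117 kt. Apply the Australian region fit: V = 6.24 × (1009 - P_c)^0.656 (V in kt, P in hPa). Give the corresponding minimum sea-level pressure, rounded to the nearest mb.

922 mb

ΔP = (V / 6.24)^(1/0.656) = (117/6.24)^1.524.
117/6.24 = 18.750; 18.750^1.524 ≈ 87.21 mb.
P_c = 1009 − 87.21 = 921.79 ≈ 922 mb.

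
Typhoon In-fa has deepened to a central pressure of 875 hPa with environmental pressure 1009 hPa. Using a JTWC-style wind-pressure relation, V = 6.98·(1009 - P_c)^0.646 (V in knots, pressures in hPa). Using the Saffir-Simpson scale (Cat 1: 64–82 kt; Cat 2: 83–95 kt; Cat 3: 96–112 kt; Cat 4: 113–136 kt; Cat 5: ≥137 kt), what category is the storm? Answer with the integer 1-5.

ΔP = 1009 − 875 = 134 hPa.
V ≈ 6.98 × 134^0.646 = 6.98 × 23.67 ≈ 165 kt.
165 kt falls in the Category 5 band.

5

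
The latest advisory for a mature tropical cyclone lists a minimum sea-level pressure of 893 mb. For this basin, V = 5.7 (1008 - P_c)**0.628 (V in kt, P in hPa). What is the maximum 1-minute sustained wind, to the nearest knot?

ΔP = 1008 − 893 = 115 mb.
115^0.628 ≈ 19.684.
V ≈ 5.7 × 19.684 ≈ 112.2 kt.

112 kt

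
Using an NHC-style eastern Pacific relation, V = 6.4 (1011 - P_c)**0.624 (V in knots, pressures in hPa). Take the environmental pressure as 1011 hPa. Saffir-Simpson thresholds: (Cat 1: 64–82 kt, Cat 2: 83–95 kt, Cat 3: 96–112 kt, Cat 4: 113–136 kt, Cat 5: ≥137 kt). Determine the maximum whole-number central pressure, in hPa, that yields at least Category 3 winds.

934 hPa

Category 3 begins at V = 96 kt.
Required ΔP = (96/6.4)^(1/0.624) = 15.000^1.603 ≈ 76.69 hPa.
P_c ≤ 1011 − 76.69 = 934.31, so the highest integer P_c is 934 hPa.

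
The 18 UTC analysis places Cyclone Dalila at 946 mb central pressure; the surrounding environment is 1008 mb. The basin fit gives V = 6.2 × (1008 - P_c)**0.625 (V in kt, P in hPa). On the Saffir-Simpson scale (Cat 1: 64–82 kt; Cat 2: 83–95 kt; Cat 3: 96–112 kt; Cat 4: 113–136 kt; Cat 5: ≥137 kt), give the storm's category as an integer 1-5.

1

ΔP = 1008 − 946 = 62 mb.
V ≈ 6.2 × 62^0.625 = 6.2 × 13.19 ≈ 82 kt.
82 kt falls in the Category 1 band.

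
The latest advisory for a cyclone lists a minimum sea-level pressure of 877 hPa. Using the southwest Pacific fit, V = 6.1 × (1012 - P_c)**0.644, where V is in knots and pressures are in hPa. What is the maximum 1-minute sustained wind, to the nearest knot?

144 kt

ΔP = 1012 − 877 = 135 hPa.
135^0.644 ≈ 23.547.
V ≈ 6.1 × 23.547 ≈ 143.6 kt.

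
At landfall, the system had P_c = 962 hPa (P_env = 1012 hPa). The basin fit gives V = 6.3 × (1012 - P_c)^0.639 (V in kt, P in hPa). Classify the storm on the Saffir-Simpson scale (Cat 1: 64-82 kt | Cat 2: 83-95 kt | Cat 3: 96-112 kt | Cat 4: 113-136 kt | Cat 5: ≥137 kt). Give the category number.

1

ΔP = 1012 − 962 = 50 hPa.
V ≈ 6.3 × 50^0.639 = 6.3 × 12.18 ≈ 77 kt.
77 kt falls in the Category 1 band.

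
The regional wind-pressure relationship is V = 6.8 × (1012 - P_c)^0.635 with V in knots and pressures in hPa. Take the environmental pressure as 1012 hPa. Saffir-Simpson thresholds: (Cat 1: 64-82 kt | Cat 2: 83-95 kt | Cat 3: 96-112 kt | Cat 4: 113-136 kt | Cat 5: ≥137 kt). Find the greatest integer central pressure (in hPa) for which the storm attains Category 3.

947 hPa

Category 3 begins at V = 96 kt.
Required ΔP = (96/6.8)^(1/0.635) = 14.118^1.575 ≈ 64.66 hPa.
P_c ≤ 1012 − 64.66 = 947.34, so the highest integer P_c is 947 hPa.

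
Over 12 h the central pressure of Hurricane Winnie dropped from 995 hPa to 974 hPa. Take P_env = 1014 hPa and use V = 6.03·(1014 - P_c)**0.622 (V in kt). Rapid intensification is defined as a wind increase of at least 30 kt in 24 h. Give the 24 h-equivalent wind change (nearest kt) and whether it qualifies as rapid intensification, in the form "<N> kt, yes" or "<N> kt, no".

44 kt, yes

V₁: ΔP = 19, V ≈ 6.03 × 19^0.622 ≈ 37.64 kt.
V₂: ΔP = 40, V ≈ 6.03 × 40^0.622 ≈ 59.81 kt.
ΔV over 12 h = 22.17 kt → 24 h equivalent = 22.17 × 24/12 ≈ 44.34 kt.
44 kt ≥ 30 kt ⇒ rapid intensification.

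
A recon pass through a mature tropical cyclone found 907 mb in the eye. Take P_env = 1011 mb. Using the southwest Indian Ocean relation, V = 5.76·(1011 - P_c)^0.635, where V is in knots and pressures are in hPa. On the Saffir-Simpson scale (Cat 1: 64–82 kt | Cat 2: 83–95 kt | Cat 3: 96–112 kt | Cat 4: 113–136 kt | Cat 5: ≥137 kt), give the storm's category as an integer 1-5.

ΔP = 1011 − 907 = 104 mb.
V ≈ 5.76 × 104^0.635 = 5.76 × 19.09 ≈ 110 kt.
110 kt falls in the Category 3 band.

3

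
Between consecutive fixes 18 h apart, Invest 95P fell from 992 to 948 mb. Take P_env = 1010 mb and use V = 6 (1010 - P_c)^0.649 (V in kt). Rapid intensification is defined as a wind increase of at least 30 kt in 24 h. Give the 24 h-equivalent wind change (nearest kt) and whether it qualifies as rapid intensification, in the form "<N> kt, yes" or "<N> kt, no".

64 kt, yes

V₁: ΔP = 18, V ≈ 6 × 18^0.649 ≈ 39.16 kt.
V₂: ΔP = 62, V ≈ 6 × 62^0.649 ≈ 87.38 kt.
ΔV over 18 h = 48.22 kt → 24 h equivalent = 48.22 × 24/18 ≈ 64.29 kt.
64 kt ≥ 30 kt ⇒ rapid intensification.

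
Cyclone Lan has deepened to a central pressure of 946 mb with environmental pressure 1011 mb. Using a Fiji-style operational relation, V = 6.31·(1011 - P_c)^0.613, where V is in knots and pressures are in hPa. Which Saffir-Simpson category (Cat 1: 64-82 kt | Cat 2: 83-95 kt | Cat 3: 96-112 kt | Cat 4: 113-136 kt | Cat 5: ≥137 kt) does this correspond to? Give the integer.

ΔP = 1011 − 946 = 65 mb.
V ≈ 6.31 × 65^0.613 = 6.31 × 12.92 ≈ 82 kt.
82 kt falls in the Category 1 band.

1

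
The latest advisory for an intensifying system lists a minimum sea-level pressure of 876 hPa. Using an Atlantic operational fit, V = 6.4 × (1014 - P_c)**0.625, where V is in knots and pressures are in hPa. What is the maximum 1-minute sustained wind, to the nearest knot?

139 kt

ΔP = 1014 − 876 = 138 hPa.
138^0.625 ≈ 21.748.
V ≈ 6.4 × 21.748 ≈ 139.2 kt.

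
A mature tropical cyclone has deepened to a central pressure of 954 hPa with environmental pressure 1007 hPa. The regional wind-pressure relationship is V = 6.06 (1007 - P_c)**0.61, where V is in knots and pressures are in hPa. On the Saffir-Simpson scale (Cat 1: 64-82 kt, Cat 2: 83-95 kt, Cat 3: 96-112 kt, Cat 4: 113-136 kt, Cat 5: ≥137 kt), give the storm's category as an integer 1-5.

1

ΔP = 1007 − 954 = 53 hPa.
V ≈ 6.06 × 53^0.61 = 6.06 × 11.27 ≈ 68 kt.
68 kt falls in the Category 1 band.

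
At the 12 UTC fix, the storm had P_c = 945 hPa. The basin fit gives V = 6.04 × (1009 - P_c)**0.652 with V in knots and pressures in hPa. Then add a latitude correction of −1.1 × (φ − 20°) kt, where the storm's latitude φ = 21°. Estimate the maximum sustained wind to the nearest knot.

ΔP = 1009 − 945 = 64 hPa.
64^0.652 ≈ 15.053.
V ≈ 6.04 × 15.053 ≈ 90.9 kt.
Latitude correction: −1.1 × (21 − 20) = -1.1 kt.
Corrected V ≈ 89.8 kt → 90 kt.

90 kt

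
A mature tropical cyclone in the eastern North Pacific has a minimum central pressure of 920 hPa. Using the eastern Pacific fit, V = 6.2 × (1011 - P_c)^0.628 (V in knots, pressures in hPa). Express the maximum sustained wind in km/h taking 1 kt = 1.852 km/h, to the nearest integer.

195 km/h

ΔP = 1011 − 920 = 91 hPa.
V ≈ 6.2 × 91^0.628 = 6.2 × 16.993 ≈ 105.359 kt.
105.359 × 1.852 ≈ 195.12 km/h → 195 km/h.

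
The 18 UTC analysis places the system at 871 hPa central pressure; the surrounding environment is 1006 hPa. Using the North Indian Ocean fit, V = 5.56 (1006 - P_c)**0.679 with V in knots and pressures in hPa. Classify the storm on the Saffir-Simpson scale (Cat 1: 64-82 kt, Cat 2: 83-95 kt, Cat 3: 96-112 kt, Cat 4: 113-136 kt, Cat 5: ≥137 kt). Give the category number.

5

ΔP = 1006 − 871 = 135 hPa.
V ≈ 5.56 × 135^0.679 = 5.56 × 27.96 ≈ 155 kt.
155 kt falls in the Category 5 band.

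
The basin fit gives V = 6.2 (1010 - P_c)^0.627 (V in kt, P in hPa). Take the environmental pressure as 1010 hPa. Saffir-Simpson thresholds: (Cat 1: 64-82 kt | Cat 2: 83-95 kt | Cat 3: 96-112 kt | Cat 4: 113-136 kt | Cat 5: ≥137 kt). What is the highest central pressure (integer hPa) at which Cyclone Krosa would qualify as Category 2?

947 hPa

Category 2 begins at V = 83 kt.
Required ΔP = (83/6.2)^(1/0.627) = 13.387^1.595 ≈ 62.65 hPa.
P_c ≤ 1010 − 62.65 = 947.35, so the highest integer P_c is 947 hPa.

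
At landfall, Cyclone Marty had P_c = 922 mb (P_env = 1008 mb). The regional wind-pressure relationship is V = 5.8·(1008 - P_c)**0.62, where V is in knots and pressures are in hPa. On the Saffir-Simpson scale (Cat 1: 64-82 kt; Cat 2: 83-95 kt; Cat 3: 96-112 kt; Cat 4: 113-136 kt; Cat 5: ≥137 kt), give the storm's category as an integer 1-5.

2

ΔP = 1008 − 922 = 86 mb.
V ≈ 5.8 × 86^0.62 = 5.8 × 15.83 ≈ 92 kt.
92 kt falls in the Category 2 band.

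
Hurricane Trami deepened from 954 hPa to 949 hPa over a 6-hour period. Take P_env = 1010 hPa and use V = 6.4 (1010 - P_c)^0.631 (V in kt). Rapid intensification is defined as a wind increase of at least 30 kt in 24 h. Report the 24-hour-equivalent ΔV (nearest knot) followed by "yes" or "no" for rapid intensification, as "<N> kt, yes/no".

V₁: ΔP = 56, V ≈ 6.4 × 56^0.631 ≈ 81.15 kt.
V₂: ΔP = 61, V ≈ 6.4 × 61^0.631 ≈ 85.65 kt.
ΔV over 6 h = 4.50 kt → 24 h equivalent = 4.50 × 24/6 ≈ 18.00 kt.
18 kt < 30 kt ⇒ not rapid intensification.

18 kt, no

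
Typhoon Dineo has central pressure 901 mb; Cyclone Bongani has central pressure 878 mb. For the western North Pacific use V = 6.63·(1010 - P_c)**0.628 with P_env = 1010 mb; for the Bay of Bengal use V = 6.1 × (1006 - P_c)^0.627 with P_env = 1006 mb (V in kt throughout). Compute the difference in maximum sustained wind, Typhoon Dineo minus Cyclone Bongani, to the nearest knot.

Typhoon Dineo: ΔP = 109; V ≈ 6.63 × 109^0.628 ≈ 126.19 kt.
Cyclone Bongani: ΔP = 128; V ≈ 6.1 × 128^0.627 ≈ 127.81 kt.
Difference ≈ 126.19 − 127.81 = -1.62 → -2 kt.

-2 kt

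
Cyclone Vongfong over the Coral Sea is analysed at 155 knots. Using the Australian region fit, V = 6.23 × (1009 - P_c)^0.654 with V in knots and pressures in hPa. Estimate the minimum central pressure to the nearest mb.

ΔP = (V / 6.23)^(1/0.654) = (155/6.23)^1.529.
155/6.23 = 24.880; 24.880^1.529 ≈ 136.24 mb.
P_c = 1009 − 136.24 = 872.76 ≈ 873 mb.

873 mb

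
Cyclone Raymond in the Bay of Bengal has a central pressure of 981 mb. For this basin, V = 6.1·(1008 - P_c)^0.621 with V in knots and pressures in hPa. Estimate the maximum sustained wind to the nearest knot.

ΔP = 1008 − 981 = 27 mb.
27^0.621 ≈ 7.742.
V ≈ 6.1 × 7.742 ≈ 47.2 kt.

47 kt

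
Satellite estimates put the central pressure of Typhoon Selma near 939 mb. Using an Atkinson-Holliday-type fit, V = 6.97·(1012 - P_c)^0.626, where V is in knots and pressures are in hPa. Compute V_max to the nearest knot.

ΔP = 1012 − 939 = 73 mb.
73^0.626 ≈ 14.670.
V ≈ 6.97 × 14.670 ≈ 102.3 kt.

102 kt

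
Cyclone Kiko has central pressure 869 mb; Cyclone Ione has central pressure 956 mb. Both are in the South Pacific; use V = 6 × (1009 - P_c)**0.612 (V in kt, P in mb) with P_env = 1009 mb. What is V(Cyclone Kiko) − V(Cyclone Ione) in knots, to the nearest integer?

55 kt

Cyclone Kiko: ΔP = 140; V ≈ 6 × 140^0.612 ≈ 123.48 kt.
Cyclone Ione: ΔP = 53; V ≈ 6 × 53^0.612 ≈ 68.14 kt.
Difference ≈ 123.48 − 68.14 = 55.34 → 55 kt.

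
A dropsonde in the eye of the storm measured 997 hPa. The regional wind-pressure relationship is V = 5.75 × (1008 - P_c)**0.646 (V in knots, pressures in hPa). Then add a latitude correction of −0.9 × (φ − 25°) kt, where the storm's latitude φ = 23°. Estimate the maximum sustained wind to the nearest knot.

ΔP = 1008 − 997 = 11 hPa.
11^0.646 ≈ 4.707.
V ≈ 5.75 × 4.707 ≈ 27.1 kt.
Latitude correction: −0.9 × (23 − 25) = 1.8 kt.
Corrected V ≈ 28.9 kt → 29 kt.

29 kt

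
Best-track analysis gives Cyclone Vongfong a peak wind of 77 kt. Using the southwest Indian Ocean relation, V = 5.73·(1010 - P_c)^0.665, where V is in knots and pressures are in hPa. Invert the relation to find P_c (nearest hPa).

ΔP = (V / 5.73)^(1/0.665) = (77/5.73)^1.504.
77/5.73 = 13.438; 13.438^1.504 ≈ 49.74 hPa.
P_c = 1010 − 49.74 = 960.26 ≈ 960 hPa.

960 hPa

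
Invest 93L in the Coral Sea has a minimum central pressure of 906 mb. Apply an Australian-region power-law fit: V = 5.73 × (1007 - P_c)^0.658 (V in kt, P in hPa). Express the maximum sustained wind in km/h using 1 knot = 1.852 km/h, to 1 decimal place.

221.1 km/h

ΔP = 1007 − 906 = 101 mb.
V ≈ 5.73 × 101^0.658 = 5.73 × 20.837 ≈ 119.398 kt.
119.398 × 1.852 ≈ 221.13 km/h → 221.1 km/h.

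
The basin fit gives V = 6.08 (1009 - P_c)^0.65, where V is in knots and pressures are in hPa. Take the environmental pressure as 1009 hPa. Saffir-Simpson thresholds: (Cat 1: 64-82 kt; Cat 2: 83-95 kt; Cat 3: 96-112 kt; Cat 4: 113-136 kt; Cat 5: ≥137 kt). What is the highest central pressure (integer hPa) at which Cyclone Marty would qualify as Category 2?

Category 2 begins at V = 83 kt.
Required ΔP = (83/6.08)^(1/0.65) = 13.651^1.538 ≈ 55.77 hPa.
P_c ≤ 1009 − 55.77 = 953.23, so the highest integer P_c is 953 hPa.

953 hPa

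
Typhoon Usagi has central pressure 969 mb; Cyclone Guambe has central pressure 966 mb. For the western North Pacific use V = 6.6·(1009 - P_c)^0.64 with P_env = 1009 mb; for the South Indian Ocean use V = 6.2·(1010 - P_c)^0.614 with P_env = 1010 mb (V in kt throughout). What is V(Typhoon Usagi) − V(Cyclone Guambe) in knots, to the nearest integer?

Typhoon Usagi: ΔP = 40; V ≈ 6.6 × 40^0.64 ≈ 69.96 kt.
Cyclone Guambe: ΔP = 44; V ≈ 6.2 × 44^0.614 ≈ 63.31 kt.
Difference ≈ 69.96 − 63.31 = 6.65 → 7 kt.

7 kt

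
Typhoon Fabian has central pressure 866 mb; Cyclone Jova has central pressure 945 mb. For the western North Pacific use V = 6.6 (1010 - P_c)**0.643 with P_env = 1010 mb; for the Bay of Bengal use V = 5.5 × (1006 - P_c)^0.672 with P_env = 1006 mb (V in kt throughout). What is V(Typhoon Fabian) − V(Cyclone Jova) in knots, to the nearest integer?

Typhoon Fabian: ΔP = 144; V ≈ 6.6 × 144^0.643 ≈ 161.20 kt.
Cyclone Jova: ΔP = 61; V ≈ 5.5 × 61^0.672 ≈ 87.12 kt.
Difference ≈ 161.20 − 87.12 = 74.08 → 74 kt.

74 kt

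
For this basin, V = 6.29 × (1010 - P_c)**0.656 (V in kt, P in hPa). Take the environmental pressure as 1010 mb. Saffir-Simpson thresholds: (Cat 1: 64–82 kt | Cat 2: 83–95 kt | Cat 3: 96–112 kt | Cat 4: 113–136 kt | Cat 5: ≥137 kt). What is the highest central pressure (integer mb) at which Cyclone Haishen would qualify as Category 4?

Category 4 begins at V = 113 kt.
Required ΔP = (113/6.29)^(1/0.656) = 17.965^1.524 ≈ 81.70 mb.
P_c ≤ 1010 − 81.70 = 928.30, so the highest integer P_c is 928 mb.

928 mb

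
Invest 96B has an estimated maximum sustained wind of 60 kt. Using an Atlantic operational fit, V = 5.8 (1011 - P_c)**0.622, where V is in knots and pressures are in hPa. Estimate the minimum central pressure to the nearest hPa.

ΔP = (V / 5.8)^(1/0.622) = (60/5.8)^1.608.
60/5.8 = 10.345; 10.345^1.608 ≈ 42.79 hPa.
P_c = 1011 − 42.79 = 968.21 ≈ 968 hPa.

968 hPa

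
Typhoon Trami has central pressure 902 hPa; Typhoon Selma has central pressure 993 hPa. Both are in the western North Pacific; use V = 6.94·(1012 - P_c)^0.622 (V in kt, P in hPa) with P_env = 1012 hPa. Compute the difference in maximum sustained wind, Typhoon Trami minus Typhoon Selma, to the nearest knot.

Typhoon Trami: ΔP = 110; V ≈ 6.94 × 110^0.622 ≈ 129.15 kt.
Typhoon Selma: ΔP = 19; V ≈ 6.94 × 19^0.622 ≈ 43.33 kt.
Difference ≈ 129.15 − 43.33 = 85.82 → 86 kt.

86 kt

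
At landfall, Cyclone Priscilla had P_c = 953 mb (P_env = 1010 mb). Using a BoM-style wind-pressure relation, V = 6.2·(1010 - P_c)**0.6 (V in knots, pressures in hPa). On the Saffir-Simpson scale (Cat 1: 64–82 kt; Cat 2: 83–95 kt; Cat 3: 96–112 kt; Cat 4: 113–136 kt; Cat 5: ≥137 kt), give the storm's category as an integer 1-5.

1

ΔP = 1010 − 953 = 57 mb.
V ≈ 6.2 × 57^0.6 = 6.2 × 11.31 ≈ 70 kt.
70 kt falls in the Category 1 band.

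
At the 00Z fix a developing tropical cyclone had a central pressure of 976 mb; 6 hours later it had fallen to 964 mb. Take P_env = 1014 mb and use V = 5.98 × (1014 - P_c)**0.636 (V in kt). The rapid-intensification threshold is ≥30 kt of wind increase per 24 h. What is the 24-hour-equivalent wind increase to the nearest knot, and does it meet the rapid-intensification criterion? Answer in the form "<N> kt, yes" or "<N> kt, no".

46 kt, yes

V₁: ΔP = 38, V ≈ 5.98 × 38^0.636 ≈ 60.46 kt.
V₂: ΔP = 50, V ≈ 5.98 × 50^0.636 ≈ 71.99 kt.
ΔV over 6 h = 11.53 kt → 24 h equivalent = 11.53 × 24/6 ≈ 46.12 kt.
46 kt ≥ 30 kt ⇒ rapid intensification.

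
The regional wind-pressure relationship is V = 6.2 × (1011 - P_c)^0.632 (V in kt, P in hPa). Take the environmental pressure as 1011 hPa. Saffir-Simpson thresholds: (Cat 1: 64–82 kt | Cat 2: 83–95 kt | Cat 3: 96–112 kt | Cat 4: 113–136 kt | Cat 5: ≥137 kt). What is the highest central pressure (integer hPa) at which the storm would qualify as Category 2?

Category 2 begins at V = 83 kt.
Required ΔP = (83/6.2)^(1/0.632) = 13.387^1.582 ≈ 60.64 hPa.
P_c ≤ 1011 − 60.64 = 950.36, so the highest integer P_c is 950 hPa.

950 hPa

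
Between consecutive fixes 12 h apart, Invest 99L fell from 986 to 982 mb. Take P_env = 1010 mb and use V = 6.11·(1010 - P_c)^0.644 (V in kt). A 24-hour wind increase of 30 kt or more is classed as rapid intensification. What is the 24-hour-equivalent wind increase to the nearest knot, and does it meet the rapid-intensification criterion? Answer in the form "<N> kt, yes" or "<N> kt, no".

10 kt, no

V₁: ΔP = 24, V ≈ 6.11 × 24^0.644 ≈ 47.30 kt.
V₂: ΔP = 28, V ≈ 6.11 × 28^0.644 ≈ 52.24 kt.
ΔV over 12 h = 4.94 kt → 24 h equivalent = 4.94 × 24/12 ≈ 9.88 kt.
10 kt < 30 kt ⇒ not rapid intensification.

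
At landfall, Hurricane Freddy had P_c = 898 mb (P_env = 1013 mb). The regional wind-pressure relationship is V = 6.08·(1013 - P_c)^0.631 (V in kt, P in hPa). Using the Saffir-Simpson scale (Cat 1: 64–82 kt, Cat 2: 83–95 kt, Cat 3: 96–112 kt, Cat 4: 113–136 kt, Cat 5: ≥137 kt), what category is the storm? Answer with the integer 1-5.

ΔP = 1013 − 898 = 115 mb.
V ≈ 6.08 × 115^0.631 = 6.08 × 19.97 ≈ 121 kt.
121 kt falls in the Category 4 band.

4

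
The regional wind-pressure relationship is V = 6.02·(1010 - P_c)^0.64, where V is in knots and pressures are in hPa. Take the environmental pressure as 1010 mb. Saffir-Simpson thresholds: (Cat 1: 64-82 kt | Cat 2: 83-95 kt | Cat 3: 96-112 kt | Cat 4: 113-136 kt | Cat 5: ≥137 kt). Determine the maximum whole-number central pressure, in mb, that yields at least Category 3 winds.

934 mb

Category 3 begins at V = 96 kt.
Required ΔP = (96/6.02)^(1/0.64) = 15.947^1.562 ≈ 75.71 mb.
P_c ≤ 1010 − 75.71 = 934.29, so the highest integer P_c is 934 mb.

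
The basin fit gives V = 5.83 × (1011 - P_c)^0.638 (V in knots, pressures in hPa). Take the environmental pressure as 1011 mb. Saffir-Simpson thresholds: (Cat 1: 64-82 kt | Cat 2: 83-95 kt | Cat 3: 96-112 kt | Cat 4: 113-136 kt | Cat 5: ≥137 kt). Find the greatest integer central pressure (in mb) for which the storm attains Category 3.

Category 3 begins at V = 96 kt.
Required ΔP = (96/5.83)^(1/0.638) = 16.467^1.567 ≈ 80.71 mb.
P_c ≤ 1011 − 80.71 = 930.29, so the highest integer P_c is 930 mb.

930 mb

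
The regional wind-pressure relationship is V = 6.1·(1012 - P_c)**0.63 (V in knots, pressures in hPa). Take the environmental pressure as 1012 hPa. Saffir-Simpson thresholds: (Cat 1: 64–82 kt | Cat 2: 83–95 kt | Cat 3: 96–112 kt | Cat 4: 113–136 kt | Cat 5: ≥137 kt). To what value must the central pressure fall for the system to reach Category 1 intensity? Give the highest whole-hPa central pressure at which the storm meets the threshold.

Category 1 begins at V = 64 kt.
Required ΔP = (64/6.1)^(1/0.63) = 10.492^1.587 ≈ 41.73 hPa.
P_c ≤ 1012 − 41.73 = 970.27, so the highest integer P_c is 970 hPa.

970 hPa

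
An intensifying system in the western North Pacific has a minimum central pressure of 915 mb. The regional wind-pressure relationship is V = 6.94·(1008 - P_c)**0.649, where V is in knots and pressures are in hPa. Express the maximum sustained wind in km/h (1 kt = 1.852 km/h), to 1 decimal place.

ΔP = 1008 − 915 = 93 mb.
V ≈ 6.94 × 93^0.649 = 6.94 × 18.947 ≈ 131.494 kt.
131.494 × 1.852 ≈ 243.53 km/h → 243.5 km/h.

243.5 km/h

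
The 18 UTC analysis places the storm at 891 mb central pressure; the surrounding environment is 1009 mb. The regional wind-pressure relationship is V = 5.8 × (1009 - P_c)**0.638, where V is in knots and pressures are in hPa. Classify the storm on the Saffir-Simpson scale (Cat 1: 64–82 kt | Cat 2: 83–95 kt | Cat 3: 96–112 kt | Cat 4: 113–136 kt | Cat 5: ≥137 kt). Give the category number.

ΔP = 1009 − 891 = 118 mb.
V ≈ 5.8 × 118^0.638 = 5.8 × 20.98 ≈ 122 kt.
122 kt falls in the Category 4 band.

4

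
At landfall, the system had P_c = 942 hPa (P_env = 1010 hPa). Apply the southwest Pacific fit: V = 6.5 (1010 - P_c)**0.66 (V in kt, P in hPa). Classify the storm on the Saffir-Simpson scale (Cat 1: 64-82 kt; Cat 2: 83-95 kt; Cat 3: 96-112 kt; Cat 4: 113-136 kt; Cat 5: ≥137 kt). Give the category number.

3

ΔP = 1010 − 942 = 68 hPa.
V ≈ 6.5 × 68^0.66 = 6.5 × 16.20 ≈ 105 kt.
105 kt falls in the Category 3 band.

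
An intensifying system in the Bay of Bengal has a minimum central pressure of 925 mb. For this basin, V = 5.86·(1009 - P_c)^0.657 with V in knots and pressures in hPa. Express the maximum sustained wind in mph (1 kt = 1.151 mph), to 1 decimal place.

123.9 mph

ΔP = 1009 − 925 = 84 mb.
V ≈ 5.86 × 84^0.657 = 5.86 × 18.376 ≈ 107.683 kt.
107.683 × 1.151 ≈ 123.94 mph → 123.9 mph.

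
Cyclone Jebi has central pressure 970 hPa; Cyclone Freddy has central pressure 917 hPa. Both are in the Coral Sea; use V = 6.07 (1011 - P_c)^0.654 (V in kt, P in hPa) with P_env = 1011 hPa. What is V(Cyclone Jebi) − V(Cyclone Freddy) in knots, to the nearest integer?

-50 kt

Cyclone Jebi: ΔP = 41; V ≈ 6.07 × 41^0.654 ≈ 68.86 kt.
Cyclone Freddy: ΔP = 94; V ≈ 6.07 × 94^0.654 ≈ 118.47 kt.
Difference ≈ 68.86 − 118.47 = -49.61 → -50 kt.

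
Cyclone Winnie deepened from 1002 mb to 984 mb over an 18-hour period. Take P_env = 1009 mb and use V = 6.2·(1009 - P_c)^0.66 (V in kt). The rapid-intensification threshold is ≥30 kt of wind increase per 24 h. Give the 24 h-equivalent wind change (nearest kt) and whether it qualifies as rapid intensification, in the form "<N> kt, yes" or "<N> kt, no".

39 kt, yes

V₁: ΔP = 7, V ≈ 6.2 × 7^0.66 ≈ 22.40 kt.
V₂: ΔP = 25, V ≈ 6.2 × 25^0.66 ≈ 51.88 kt.
ΔV over 18 h = 29.48 kt → 24 h equivalent = 29.48 × 24/18 ≈ 39.31 kt.
39 kt ≥ 30 kt ⇒ rapid intensification.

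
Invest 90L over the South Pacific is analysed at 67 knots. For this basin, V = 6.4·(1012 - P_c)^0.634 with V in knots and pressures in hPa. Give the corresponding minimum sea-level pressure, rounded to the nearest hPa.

ΔP = (V / 6.4)^(1/0.634) = (67/6.4)^1.577.
67/6.4 = 10.469; 10.469^1.577 ≈ 40.61 hPa.
P_c = 1012 − 40.61 = 971.39 ≈ 971 hPa.

971 hPa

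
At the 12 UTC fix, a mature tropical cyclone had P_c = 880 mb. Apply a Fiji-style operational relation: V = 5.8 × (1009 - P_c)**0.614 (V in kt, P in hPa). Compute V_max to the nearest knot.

ΔP = 1009 − 880 = 129 mb.
129^0.614 ≈ 19.765.
V ≈ 5.8 × 19.765 ≈ 114.6 kt.

115 kt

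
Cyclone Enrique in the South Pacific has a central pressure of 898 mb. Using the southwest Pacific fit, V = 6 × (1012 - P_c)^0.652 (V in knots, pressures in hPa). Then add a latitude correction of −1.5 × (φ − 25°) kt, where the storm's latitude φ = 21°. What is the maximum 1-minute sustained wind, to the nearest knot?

138 kt

ΔP = 1012 − 898 = 114 mb.
114^0.652 ≈ 21.933.
V ≈ 6 × 21.933 ≈ 131.6 kt.
Latitude correction: −1.5 × (21 − 25) = 6 kt.
Corrected V ≈ 137.6 kt → 138 kt.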